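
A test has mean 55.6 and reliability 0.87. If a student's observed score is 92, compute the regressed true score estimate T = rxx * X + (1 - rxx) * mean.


T_est = rxx * X + (1 - rxx) * mean
T_est = 0.87 * 92 + 0.13 * 55.6
T_est = 80.04 + 7.228
T_est = 87.268

87.268


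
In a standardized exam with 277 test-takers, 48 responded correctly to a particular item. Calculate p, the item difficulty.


Item difficulty p = number correct / total examinees
p = 48 / 277
p = 0.1733

0.1733


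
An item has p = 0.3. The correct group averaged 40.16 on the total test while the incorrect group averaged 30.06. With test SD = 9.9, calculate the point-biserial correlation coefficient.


q = 1 - p = 0.7
rpb = ((M1 - M0) / SD) * sqrt(p * q)
rpb = ((40.16 - 30.06) / 9.9) * sqrt(0.3 * 0.7)
rpb = 0.4675

0.4675


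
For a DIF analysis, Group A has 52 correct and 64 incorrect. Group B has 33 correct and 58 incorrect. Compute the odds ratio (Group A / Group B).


Odds_A = 52/64 = 0.8125
Odds_B = 33/58 = 0.569
OR = Odds_A / Odds_B = 0.8125 / 0.569
Exactly, OR = (52 * 58) / (64 * 33) = 3016 / 2112
OR = 1.428

1.428


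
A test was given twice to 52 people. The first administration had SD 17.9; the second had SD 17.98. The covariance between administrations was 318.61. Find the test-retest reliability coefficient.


r = cov(X,Y) / (SD_X * SD_Y)
r = 318.61 / (17.9 * 17.98)
r = 318.61 / 321.842
r = 0.99

0.99


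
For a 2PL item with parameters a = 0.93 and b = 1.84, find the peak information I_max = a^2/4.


For 2PL, max info at theta = b = 1.84
I_max = a^2 / 4 = 0.93^2 / 4
= 0.8649 / 4
I_max = 0.2162

0.2162


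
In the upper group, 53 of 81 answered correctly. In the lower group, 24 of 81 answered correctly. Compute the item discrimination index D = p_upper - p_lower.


p_upper = 53/81 = 0.6543
p_lower = 24/81 = 0.2963
D = 0.6543 - 0.2963 = 0.358

0.358


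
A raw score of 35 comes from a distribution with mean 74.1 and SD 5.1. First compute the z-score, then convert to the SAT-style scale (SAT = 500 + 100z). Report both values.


z = (X - mean) / SD = (35 - 74.1) / 5.1
z = -39.1 / 5.1
z = -7.6667
SAT-scale = SAT = 500 + 100z
Carry z at full precision (z = -39.1 / 5.1) into the conversion:
SAT-scale = 500 + 100 * (-39.1 / 5.1) = 500 + -3910 / 5.1
SAT-scale = 500 + -766.6667
SAT-scale = -266.6667

-266.6667


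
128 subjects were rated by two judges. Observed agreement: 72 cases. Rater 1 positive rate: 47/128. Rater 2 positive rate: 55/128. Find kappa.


P_o = 72/128 = 0.5625
P_e = (47*55 + 81*73) / 16384 = 0.518677
kappa = (P_o - P_e) / (1 - P_e)
kappa = (0.5625 - 0.518677) / (1 - 0.518677)
kappa = 0.091

0.091


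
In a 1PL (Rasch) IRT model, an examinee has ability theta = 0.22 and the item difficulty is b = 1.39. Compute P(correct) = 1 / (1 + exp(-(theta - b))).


theta - b = 0.22 - 1.39 = -1.17
exp(-(theta - b)) = exp(1.17) = 3.222
P = 1 / (1 + 3.222)
P = 0.2369

0.2369


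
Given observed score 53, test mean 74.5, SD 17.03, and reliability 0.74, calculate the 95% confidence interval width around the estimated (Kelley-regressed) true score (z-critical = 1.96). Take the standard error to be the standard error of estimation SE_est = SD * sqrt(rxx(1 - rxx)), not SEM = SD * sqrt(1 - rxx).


True score estimate = 0.74*53 + 0.26*74.5 = 58.59
SE_est = SD * sqrt(rxx * (1 - rxx)) = 17.03 * sqrt(0.74 * 0.26) = 17.03 * sqrt(0.1924) = 7.469941
CI = T_est +/- z * SE_est, so width = 2 * z * SE_est = 2 * 1.96 * 7.469941
Width = 29.2822

29.2822


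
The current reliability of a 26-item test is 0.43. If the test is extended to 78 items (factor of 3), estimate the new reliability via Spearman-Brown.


r_new = (n * rxx) / (1 + (n-1) * rxx)
r_new = (3 * 0.43) / (1 + 2 * 0.43)
r_new = 1.29 / 1.86
r_new = 0.6935

0.6935


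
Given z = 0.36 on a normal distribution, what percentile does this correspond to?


CDF(z) = 0.5 * (1 + erf(z/sqrt(2)))
erf(0.2546) = 0.2812
CDF = 0.6406
Percentile rank = 0.6406 * 100 = 64.06

64.06


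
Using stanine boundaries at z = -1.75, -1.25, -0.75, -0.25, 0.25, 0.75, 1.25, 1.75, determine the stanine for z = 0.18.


Stanine boundaries: [-1.75, -1.25, -0.75, -0.25, 0.25, 0.75, 1.25, 1.75]
z = 0.18
Check each boundary:
  z >= -1.75 -> could be stanine 2
  z >= -1.25 -> could be stanine 3
  z >= -0.75 -> could be stanine 4
  z >= -0.25 -> could be stanine 5
  z < 0.25
  z < 0.75
  z < 1.25
  z < 1.75
Highest qualifying boundary gives stanine = 5

5


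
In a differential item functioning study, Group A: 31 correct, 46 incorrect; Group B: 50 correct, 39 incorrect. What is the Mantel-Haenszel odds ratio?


Odds_A = 31/46 = 0.6739
Odds_B = 50/39 = 1.2821
OR = Odds_A / Odds_B = 0.6739 / 1.2821
Exactly, OR = (31 * 39) / (46 * 50) = 1209 / 2300
OR = 0.5257

0.5257


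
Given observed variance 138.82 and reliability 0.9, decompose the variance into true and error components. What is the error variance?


var_true = rxx * var_obs = 0.9 * 138.82 = 124.938
var_error = var_obs - var_true
var_error = 138.82 - 124.938
var_error = 13.882

13.882


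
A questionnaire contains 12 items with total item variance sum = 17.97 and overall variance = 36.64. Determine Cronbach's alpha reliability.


alpha = (k/(k-1)) * (1 - sum(si^2)/s_total^2)
= (12/11) * (1 - 17.97/36.64)
alpha = 0.5559

0.5559


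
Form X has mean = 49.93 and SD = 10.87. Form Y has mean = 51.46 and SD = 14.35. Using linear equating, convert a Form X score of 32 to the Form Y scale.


slope = SD_Y / SD_X = 14.35 / 10.87 ~ 1.3201
intercept = mean_Y - slope * mean_X = 51.46 - (14.35 / 10.87) * 49.93 ~ -14.4549
Y = slope * X + intercept. To avoid rounding drift from the rounded slope/intercept, evaluate the equivalent form Y = mean_Y + SD_Y * (X - mean_X) / SD_X at full precision:
Y = 51.46 + 14.35 * (32 - 49.93) / 10.87
Y = 51.46 - 14.35 * 17.93 / 10.87
Y = 51.46 - 257.2955 / 10.87
Y = 51.46 - 23.6702
Y = 27.7898

27.7898


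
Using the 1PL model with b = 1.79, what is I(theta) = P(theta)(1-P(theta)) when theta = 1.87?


P = 1/(1+exp(-(1.87-1.79))) = 0.52
I = P*(1-P) = 0.52 * 0.48
I = 0.2496

0.2496


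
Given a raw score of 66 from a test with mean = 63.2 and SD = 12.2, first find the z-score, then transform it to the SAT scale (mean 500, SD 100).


z = (X - mean) / SD = (66 - 63.2) / 12.2
z = 2.8 / 12.2
z = 0.2295
SAT-scale = SAT = 500 + 100z
Carry z at full precision (z = 2.8 / 12.2) into the conversion:
SAT-scale = 500 + 100 * (2.8 / 12.2) = 500 + 280 / 12.2
SAT-scale = 500 + 22.9508
SAT-scale = 522.9508

522.9508


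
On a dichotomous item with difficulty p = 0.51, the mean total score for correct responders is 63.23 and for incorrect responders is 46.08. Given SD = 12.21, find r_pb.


q = 1 - p = 0.49
rpb = ((M1 - M0) / SD) * sqrt(p * q)
rpb = ((63.23 - 46.08) / 12.21) * sqrt(0.51 * 0.49)
rpb = 0.7022

0.7022


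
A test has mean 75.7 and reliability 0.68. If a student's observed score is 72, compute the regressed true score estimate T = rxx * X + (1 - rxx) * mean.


T_est = rxx * X + (1 - rxx) * mean
T_est = 0.68 * 72 + 0.32 * 75.7
T_est = 48.96 + 24.224
T_est = 73.184

73.184


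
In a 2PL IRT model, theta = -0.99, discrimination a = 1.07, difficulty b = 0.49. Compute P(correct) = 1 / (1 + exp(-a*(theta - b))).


a*(theta - b) = 1.07 * (-0.99 - 0.49) = -1.5836
exp(--1.5836) = 4.8725
P = 1 / (1 + 4.8725)
P = 0.1703

0.1703


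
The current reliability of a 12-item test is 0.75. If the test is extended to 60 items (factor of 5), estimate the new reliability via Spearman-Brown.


r_new = (n * rxx) / (1 + (n-1) * rxx)
r_new = (5 * 0.75) / (1 + 4 * 0.75)
r_new = 3.75 / 4.0
r_new = 0.9375

0.9375


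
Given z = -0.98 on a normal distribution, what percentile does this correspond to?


CDF(z) = 0.5 * (1 + erf(z/sqrt(2)))
erf(-0.693) = -0.6729
CDF = 0.1635
Percentile rank = 0.1635 * 100 = 16.35

16.35


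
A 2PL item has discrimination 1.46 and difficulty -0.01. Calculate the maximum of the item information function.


For 2PL, max info at theta = b = -0.01
I_max = a^2 / 4 = 1.46^2 / 4
= 2.1316 / 4
I_max = 0.5329

0.5329


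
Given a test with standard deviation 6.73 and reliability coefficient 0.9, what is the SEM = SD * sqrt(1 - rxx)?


SEM = SD * sqrt(1 - rxx)
SEM = 6.73 * sqrt(1 - 0.9)
SEM = 6.73 * sqrt(0.1) = 6.73 * 0.316228
SEM = 2.1282

2.1282


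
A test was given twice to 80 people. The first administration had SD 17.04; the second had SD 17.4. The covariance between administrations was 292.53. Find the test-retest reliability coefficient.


r = cov(X,Y) / (SD_X * SD_Y)
r = 292.53 / (17.04 * 17.4)
r = 292.53 / 296.496
r = 0.9866

0.9866


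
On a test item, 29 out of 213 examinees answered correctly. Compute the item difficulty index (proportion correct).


Item difficulty p = number correct / total examinees
p = 29 / 213
p = 0.1362

0.1362


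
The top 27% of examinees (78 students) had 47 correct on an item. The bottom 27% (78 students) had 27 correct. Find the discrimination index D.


p_upper = 47/78 = 0.6026
p_lower = 27/78 = 0.3462
D = 0.6026 - 0.3462 = 0.2564

0.2564


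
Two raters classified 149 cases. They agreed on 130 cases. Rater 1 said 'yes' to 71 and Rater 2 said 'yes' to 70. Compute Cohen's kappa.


P_o = 130/149 = 0.872483
P_e = (71*70 + 78*79) / 22201 = 0.501419
kappa = (P_o - P_e) / (1 - P_e)
kappa = (0.872483 - 0.501419) / (1 - 0.501419)
kappa = 0.7442

0.7442


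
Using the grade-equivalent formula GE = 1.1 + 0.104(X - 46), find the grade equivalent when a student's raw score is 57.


raw - median = 57 - 46 = 11
slope * diff = 0.104 * 11 = 1.144
GE = 1.1 + 1.144
GE = 2.244

2.244


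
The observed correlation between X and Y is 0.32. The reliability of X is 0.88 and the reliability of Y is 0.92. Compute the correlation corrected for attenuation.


r_corrected = rxy / sqrt(rxx * ryy)
= 0.32 / sqrt(0.88 * 0.92)
= 0.32 / sqrt(0.8096)
= 0.32 / 0.899778
r_corrected = 0.3556

0.3556


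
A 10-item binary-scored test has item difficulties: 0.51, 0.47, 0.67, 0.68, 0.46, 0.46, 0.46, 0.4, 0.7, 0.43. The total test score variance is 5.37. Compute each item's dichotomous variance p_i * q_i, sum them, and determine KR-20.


For each item, compute p_i * q_i:
  Item 1: 0.51 * 0.49 = 0.2499
  Item 2: 0.47 * 0.53 = 0.2491
  Item 3: 0.67 * 0.33 = 0.2211
  Item 4: 0.68 * 0.32 = 0.2176
  Item 5: 0.46 * 0.54 = 0.2484
  Item 6: 0.46 * 0.54 = 0.2484
  Item 7: 0.46 * 0.54 = 0.2484
  Item 8: 0.4 * 0.6 = 0.24
  Item 9: 0.7 * 0.3 = 0.21
  Item 10: 0.43 * 0.57 = 0.2451
Sum(p_i * q_i) = 0.2499 + 0.2491 + 0.2211 + 0.2176 + 0.2484 + 0.2484 + 0.2484 + 0.24 + 0.21 + 0.2451 = 2.378
KR-20 = (k/(k-1)) * (1 - Sum(p_i*q_i) / Var_total)
= (10/9) * (1 - 2.378/5.37)
= 1.1111 * 0.5572
KR-20 = 0.6191

0.6191


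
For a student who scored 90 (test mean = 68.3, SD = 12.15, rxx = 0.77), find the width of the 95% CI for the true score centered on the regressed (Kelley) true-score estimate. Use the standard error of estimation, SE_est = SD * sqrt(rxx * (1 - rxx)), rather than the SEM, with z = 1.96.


True score estimate = 0.77*90 + 0.23*68.3 = 85.009
SE_est = SD * sqrt(rxx * (1 - rxx)) = 12.15 * sqrt(0.77 * 0.23) = 12.15 * sqrt(0.1771) = 5.113115
CI = T_est +/- z * SE_est, so width = 2 * z * SE_est = 2 * 1.96 * 5.113115
Width = 20.0434

20.0434


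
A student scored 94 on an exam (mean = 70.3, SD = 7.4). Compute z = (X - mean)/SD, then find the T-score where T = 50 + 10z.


z = (X - mean) / SD = (94 - 70.3) / 7.4
z = 23.7 / 7.4
z = 3.2027
T-score = T = 50 + 10z
Carry z at full precision (z = 23.7 / 7.4) into the conversion:
T-score = 50 + 10 * (23.7 / 7.4) = 50 + 237 / 7.4
T-score = 50 + 32.027
T-score = 82.027

82.027


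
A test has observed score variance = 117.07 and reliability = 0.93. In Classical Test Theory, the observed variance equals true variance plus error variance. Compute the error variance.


var_true = rxx * var_obs = 0.93 * 117.07 = 108.8751
var_error = var_obs - var_true
var_error = 117.07 - 108.8751
var_error = 8.1949

8.1949


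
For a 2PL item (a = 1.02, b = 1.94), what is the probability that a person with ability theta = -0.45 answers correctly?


a*(theta - b) = 1.02 * (-0.45 - 1.94) = -2.4378
exp(--2.4378) = 11.4478
P = 1 / (1 + 11.4478)
P = 0.0803

0.0803


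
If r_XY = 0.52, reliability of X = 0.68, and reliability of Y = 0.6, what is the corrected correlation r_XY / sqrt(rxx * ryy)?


r_corrected = rxy / sqrt(rxx * ryy)
= 0.52 / sqrt(0.68 * 0.6)
= 0.52 / sqrt(0.408)
= 0.52 / 0.638749
r_corrected = 0.8141

0.8141


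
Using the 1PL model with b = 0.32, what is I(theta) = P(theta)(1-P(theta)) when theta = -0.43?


P = 1/(1+exp(-(-0.43-0.32))) = 0.3208
I = P*(1-P) = 0.3208 * 0.6792
I = 0.2179

0.2179


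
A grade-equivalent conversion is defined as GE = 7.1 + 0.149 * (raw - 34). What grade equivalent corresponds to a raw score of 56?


raw - median = 56 - 34 = 22
slope * diff = 0.149 * 22 = 3.278
GE = 7.1 + 3.278
GE = 10.378

10.378


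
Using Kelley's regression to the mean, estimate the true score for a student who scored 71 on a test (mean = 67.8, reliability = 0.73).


T_est = rxx * X + (1 - rxx) * mean
T_est = 0.73 * 71 + 0.27 * 67.8
T_est = 51.83 + 18.306
T_est = 70.136

70.136


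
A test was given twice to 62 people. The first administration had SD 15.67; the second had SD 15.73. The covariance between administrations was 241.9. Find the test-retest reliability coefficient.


r = cov(X,Y) / (SD_X * SD_Y)
r = 241.9 / (15.67 * 15.73)
r = 241.9 / 246.4891
r = 0.9814

0.9814


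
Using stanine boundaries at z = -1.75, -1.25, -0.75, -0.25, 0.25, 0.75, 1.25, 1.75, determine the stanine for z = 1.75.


Stanine boundaries: [-1.75, -1.25, -0.75, -0.25, 0.25, 0.75, 1.25, 1.75]
z = 1.75
Check each boundary:
  z >= -1.75 -> could be stanine 2
  z >= -1.25 -> could be stanine 3
  z >= -0.75 -> could be stanine 4
  z >= -0.25 -> could be stanine 5
  z >= 0.25 -> could be stanine 6
  z >= 0.75 -> could be stanine 7
  z >= 1.25 -> could be stanine 8
  z >= 1.75 -> could be stanine 9
Highest qualifying boundary gives stanine = 9

9


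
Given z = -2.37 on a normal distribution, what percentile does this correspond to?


CDF(z) = 0.5 * (1 + erf(z/sqrt(2)))
erf(-1.6758) = -0.9822
CDF = 0.0089
Percentile rank = 0.0089 * 100 = 0.89

0.89


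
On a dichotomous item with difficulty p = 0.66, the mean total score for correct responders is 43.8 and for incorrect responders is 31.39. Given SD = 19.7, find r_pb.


q = 1 - p = 0.34
rpb = ((M1 - M0) / SD) * sqrt(p * q)
rpb = ((43.8 - 31.39) / 19.7) * sqrt(0.66 * 0.34)
rpb = 0.2984

0.2984


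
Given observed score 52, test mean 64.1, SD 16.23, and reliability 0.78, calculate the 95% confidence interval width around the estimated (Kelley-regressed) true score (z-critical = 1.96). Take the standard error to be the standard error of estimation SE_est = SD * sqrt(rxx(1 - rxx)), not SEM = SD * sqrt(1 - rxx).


True score estimate = 0.78*52 + 0.22*64.1 = 54.662
SE_est = SD * sqrt(rxx * (1 - rxx)) = 16.23 * sqrt(0.78 * 0.22) = 16.23 * sqrt(0.1716) = 6.723218
CI = T_est +/- z * SE_est, so width = 2 * z * SE_est = 2 * 1.96 * 6.723218
Width = 26.355

26.355


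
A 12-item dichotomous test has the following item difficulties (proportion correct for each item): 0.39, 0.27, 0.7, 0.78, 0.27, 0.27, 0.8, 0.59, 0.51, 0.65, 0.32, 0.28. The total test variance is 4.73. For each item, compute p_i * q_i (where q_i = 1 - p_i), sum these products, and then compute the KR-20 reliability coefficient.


For each item, compute p_i * q_i:
  Item 1: 0.39 * 0.61 = 0.2379
  Item 2: 0.27 * 0.73 = 0.1971
  Item 3: 0.7 * 0.3 = 0.21
  Item 4: 0.78 * 0.22 = 0.1716
  Item 5: 0.27 * 0.73 = 0.1971
  Item 6: 0.27 * 0.73 = 0.1971
  Item 7: 0.8 * 0.2 = 0.16
  Item 8: 0.59 * 0.41 = 0.2419
  Item 9: 0.51 * 0.49 = 0.2499
  Item 10: 0.65 * 0.35 = 0.2275
  Item 11: 0.32 * 0.68 = 0.2176
  Item 12: 0.28 * 0.72 = 0.2016
Sum(p_i * q_i) = 0.2379 + 0.1971 + 0.21 + 0.1716 + 0.1971 + 0.1971 + 0.16 + 0.2419 + 0.2499 + 0.2275 + 0.2176 + 0.2016 = 2.5093
KR-20 = (k/(k-1)) * (1 - Sum(p_i*q_i) / Var_total)
= (12/11) * (1 - 2.5093/4.73)
= 1.0909 * 0.4695
KR-20 = 0.5122

0.5122


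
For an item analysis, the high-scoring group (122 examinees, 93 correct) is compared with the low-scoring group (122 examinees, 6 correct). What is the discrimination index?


p_upper = 93/122 = 0.7623
p_lower = 6/122 = 0.0492
D = 0.7623 - 0.0492 = 0.7131

0.7131


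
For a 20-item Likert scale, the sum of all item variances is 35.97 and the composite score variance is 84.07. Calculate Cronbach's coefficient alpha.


alpha = (k/(k-1)) * (1 - sum(si^2)/s_total^2)
= (20/19) * (1 - 35.97/84.07)
alpha = 0.6023

0.6023


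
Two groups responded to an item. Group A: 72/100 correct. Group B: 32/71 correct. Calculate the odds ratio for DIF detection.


Odds_A = 72/28 = 2.5714
Odds_B = 32/39 = 0.8205
OR = Odds_A / Odds_B = 2.5714 / 0.8205
Exactly, OR = (72 * 39) / (28 * 32) = 2808 / 896
OR = 3.1339

3.1339


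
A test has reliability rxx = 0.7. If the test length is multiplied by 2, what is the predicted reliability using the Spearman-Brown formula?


r_new = (n * rxx) / (1 + (n-1) * rxx)
r_new = (2 * 0.7) / (1 + 1 * 0.7)
r_new = 1.4 / 1.7
r_new = 0.8235

0.8235


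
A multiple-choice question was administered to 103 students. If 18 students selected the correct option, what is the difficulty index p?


Item difficulty p = number correct / total examinees
p = 18 / 103
p = 0.1748

0.1748


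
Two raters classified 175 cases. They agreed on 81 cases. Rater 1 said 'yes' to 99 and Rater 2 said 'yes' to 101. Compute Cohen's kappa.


P_o = 81/175 = 0.462857
P_e = (99*101 + 76*74) / 30625 = 0.510139
kappa = (P_o - P_e) / (1 - P_e)
kappa = (0.462857 - 0.510139) / (1 - 0.510139)
kappa = -0.0965

-0.0965


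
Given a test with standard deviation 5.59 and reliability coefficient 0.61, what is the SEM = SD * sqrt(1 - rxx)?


SEM = SD * sqrt(1 - rxx)
SEM = 5.59 * sqrt(1 - 0.61)
SEM = 5.59 * sqrt(0.39) = 5.59 * 0.6245
SEM = 3.491

3.491


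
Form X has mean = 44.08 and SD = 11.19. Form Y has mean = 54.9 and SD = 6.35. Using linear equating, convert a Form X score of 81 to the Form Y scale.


slope = SD_Y / SD_X = 6.35 / 11.19 ~ 0.5675
intercept = mean_Y - slope * mean_X = 54.9 - (6.35 / 11.19) * 44.08 ~ 29.8859
Y = slope * X + intercept. To avoid rounding drift from the rounded slope/intercept, evaluate the equivalent form Y = mean_Y + SD_Y * (X - mean_X) / SD_X at full precision:
Y = 54.9 + 6.35 * (81 - 44.08) / 11.19
Y = 54.9 + 6.35 * 36.92 / 11.19
Y = 54.9 + 234.442 / 11.19
Y = 54.9 + 20.951
Y = 75.851

75.851


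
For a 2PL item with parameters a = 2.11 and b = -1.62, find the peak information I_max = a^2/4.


For 2PL, max info at theta = b = -1.62
I_max = a^2 / 4 = 2.11^2 / 4
= 4.4521 / 4
I_max = 1.113

1.113


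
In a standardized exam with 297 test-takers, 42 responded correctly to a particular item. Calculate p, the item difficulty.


Item difficulty p = number correct / total examinees
p = 42 / 297
p = 0.1414

0.1414


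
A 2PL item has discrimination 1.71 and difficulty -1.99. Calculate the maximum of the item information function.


For 2PL, max info at theta = b = -1.99
I_max = a^2 / 4 = 1.71^2 / 4
= 2.9241 / 4
I_max = 0.731

0.731


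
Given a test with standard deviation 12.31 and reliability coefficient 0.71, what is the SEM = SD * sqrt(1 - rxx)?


SEM = SD * sqrt(1 - rxx)
SEM = 12.31 * sqrt(1 - 0.71)
SEM = 12.31 * sqrt(0.29) = 12.31 * 0.538516
SEM = 6.6291

6.6291


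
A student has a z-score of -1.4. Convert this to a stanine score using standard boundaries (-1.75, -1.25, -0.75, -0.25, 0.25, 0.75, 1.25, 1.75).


Stanine boundaries: [-1.75, -1.25, -0.75, -0.25, 0.25, 0.75, 1.25, 1.75]
z = -1.4
Check each boundary:
  z >= -1.75 -> could be stanine 2
  z < -1.25
  z < -0.75
  z < -0.25
  z < 0.25
  z < 0.75
  z < 1.25
  z < 1.75
Highest qualifying boundary gives stanine = 2

2


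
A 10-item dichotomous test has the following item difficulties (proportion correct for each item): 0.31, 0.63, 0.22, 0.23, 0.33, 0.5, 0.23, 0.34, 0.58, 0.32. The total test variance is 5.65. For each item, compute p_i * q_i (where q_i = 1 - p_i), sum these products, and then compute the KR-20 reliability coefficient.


For each item, compute p_i * q_i:
  Item 1: 0.31 * 0.69 = 0.2139
  Item 2: 0.63 * 0.37 = 0.2331
  Item 3: 0.22 * 0.78 = 0.1716
  Item 4: 0.23 * 0.77 = 0.1771
  Item 5: 0.33 * 0.67 = 0.2211
  Item 6: 0.5 * 0.5 = 0.25
  Item 7: 0.23 * 0.77 = 0.1771
  Item 8: 0.34 * 0.66 = 0.2244
  Item 9: 0.58 * 0.42 = 0.2436
  Item 10: 0.32 * 0.68 = 0.2176
Sum(p_i * q_i) = 0.2139 + 0.2331 + 0.1716 + 0.1771 + 0.2211 + 0.25 + 0.1771 + 0.2244 + 0.2436 + 0.2176 = 2.1295
KR-20 = (k/(k-1)) * (1 - Sum(p_i*q_i) / Var_total)
= (10/9) * (1 - 2.1295/5.65)
= 1.1111 * 0.6231
KR-20 = 0.6923

0.6923


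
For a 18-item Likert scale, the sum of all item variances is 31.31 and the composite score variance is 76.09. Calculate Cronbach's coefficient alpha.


alpha = (k/(k-1)) * (1 - sum(si^2)/s_total^2)
= (18/17) * (1 - 31.31/76.09)
alpha = 0.6231

0.6231


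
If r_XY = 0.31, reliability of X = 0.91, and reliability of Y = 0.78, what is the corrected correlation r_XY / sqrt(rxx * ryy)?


r_corrected = rxy / sqrt(rxx * ryy)
= 0.31 / sqrt(0.91 * 0.78)
= 0.31 / sqrt(0.7098)
= 0.31 / 0.842496
r_corrected = 0.368

0.368


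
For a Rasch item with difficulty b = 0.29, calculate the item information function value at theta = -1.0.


P = 1/(1+exp(-(-1.0-0.29))) = 0.2159
I = P*(1-P) = 0.2159 * 0.7841
I = 0.1693

0.1693


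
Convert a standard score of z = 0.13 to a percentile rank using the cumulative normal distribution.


CDF(z) = 0.5 * (1 + erf(z/sqrt(2)))
erf(0.0919) = 0.1034
CDF = 0.5517
Percentile rank = 0.5517 * 100 = 55.17

55.17


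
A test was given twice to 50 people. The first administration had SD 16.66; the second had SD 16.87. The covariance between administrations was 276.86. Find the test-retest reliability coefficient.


r = cov(X,Y) / (SD_X * SD_Y)
r = 276.86 / (16.66 * 16.87)
r = 276.86 / 281.0542
r = 0.9851

0.9851


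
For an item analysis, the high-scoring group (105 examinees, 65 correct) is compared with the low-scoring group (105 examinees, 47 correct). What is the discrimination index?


p_upper = 65/105 = 0.619
p_lower = 47/105 = 0.4476
D = 0.619 - 0.4476 = 0.1714

0.1714


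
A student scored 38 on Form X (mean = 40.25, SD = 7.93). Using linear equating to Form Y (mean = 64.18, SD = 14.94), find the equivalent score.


slope = SD_Y / SD_X = 14.94 / 7.93 ~ 1.884
intercept = mean_Y - slope * mean_X = 64.18 - (14.94 / 7.93) * 40.25 ~ -11.6504
Y = slope * X + intercept. To avoid rounding drift from the rounded slope/intercept, evaluate the equivalent form Y = mean_Y + SD_Y * (X - mean_X) / SD_X at full precision:
Y = 64.18 + 14.94 * (38 - 40.25) / 7.93
Y = 64.18 - 14.94 * 2.25 / 7.93
Y = 64.18 - 33.615 / 7.93
Y = 64.18 - 4.239
Y = 59.941

59.941


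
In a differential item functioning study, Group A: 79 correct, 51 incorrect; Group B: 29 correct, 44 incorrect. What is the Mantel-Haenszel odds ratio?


Odds_A = 79/51 = 1.549
Odds_B = 29/44 = 0.6591
OR = Odds_A / Odds_B = 1.549 / 0.6591
Exactly, OR = (79 * 44) / (51 * 29) = 3476 / 1479
OR = 2.3502

2.3502


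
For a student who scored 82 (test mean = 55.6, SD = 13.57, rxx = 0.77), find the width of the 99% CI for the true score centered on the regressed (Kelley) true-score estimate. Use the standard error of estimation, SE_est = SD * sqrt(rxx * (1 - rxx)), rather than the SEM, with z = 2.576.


True score estimate = 0.77*82 + 0.23*55.6 = 75.928
SE_est = SD * sqrt(rxx * (1 - rxx)) = 13.57 * sqrt(0.77 * 0.23) = 13.57 * sqrt(0.1771) = 5.710697
CI = T_est +/- z * SE_est, so width = 2 * z * SE_est = 2 * 2.576 * 5.710697
Width = 29.4215

29.4215


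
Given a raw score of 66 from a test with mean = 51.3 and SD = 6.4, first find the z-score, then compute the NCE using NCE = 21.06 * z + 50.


z = (X - mean) / SD = (66 - 51.3) / 6.4
z = 14.7 / 6.4
z = 2.2969
NCE = NCE = 21.06z + 50
Carry z at full precision (z = 14.7 / 6.4) into the conversion:
NCE = 21.06 * (14.7 / 6.4) + 50 = 309.582 / 6.4 + 50
NCE = 48.3722 + 50
NCE = 98.3722

98.3722


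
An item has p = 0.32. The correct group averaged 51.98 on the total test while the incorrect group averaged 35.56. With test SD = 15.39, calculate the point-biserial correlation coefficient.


q = 1 - p = 0.68
rpb = ((M1 - M0) / SD) * sqrt(p * q)
rpb = ((51.98 - 35.56) / 15.39) * sqrt(0.32 * 0.68)
rpb = 0.4977

0.4977


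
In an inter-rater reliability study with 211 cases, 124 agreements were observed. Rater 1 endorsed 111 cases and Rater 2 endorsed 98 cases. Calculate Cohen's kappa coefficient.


P_o = 124/211 = 0.587678
P_e = (111*98 + 100*113) / 44521 = 0.498147
kappa = (P_o - P_e) / (1 - P_e)
kappa = (0.587678 - 0.498147) / (1 - 0.498147)
kappa = 0.1784

0.1784


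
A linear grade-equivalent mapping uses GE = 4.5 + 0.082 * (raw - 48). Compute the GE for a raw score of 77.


raw - median = 77 - 48 = 29
slope * diff = 0.082 * 29 = 2.378
GE = 4.5 + 2.378
GE = 6.878

6.878


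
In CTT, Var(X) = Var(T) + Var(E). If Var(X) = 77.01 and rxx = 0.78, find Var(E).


var_true = rxx * var_obs = 0.78 * 77.01 = 60.0678
var_error = var_obs - var_true
var_error = 77.01 - 60.0678
var_error = 16.9422

16.9422


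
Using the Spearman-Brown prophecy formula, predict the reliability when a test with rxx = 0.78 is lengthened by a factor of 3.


r_new = (n * rxx) / (1 + (n-1) * rxx)
r_new = (3 * 0.78) / (1 + 2 * 0.78)
r_new = 2.34 / 2.56
r_new = 0.9141

0.9141


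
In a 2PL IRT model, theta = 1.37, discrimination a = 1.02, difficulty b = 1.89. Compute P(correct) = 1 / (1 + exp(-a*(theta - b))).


a*(theta - b) = 1.02 * (1.37 - 1.89) = -0.5304
exp(--0.5304) = 1.6996
P = 1 / (1 + 1.6996)
P = 0.3704

0.3704


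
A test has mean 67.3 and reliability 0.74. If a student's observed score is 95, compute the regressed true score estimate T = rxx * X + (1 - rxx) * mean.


T_est = rxx * X + (1 - rxx) * mean
T_est = 0.74 * 95 + 0.26 * 67.3
T_est = 70.3 + 17.498
T_est = 87.798

87.798


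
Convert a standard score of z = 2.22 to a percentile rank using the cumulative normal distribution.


CDF(z) = 0.5 * (1 + erf(z/sqrt(2)))
erf(1.5698) = 0.9736
CDF = 0.9868
Percentile rank = 0.9868 * 100 = 98.68

98.68


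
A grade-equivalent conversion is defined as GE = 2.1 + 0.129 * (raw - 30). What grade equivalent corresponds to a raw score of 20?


raw - median = 20 - 30 = -10
slope * diff = 0.129 * -10 = -1.29
GE = 2.1 + -1.29
GE = 0.81

0.81


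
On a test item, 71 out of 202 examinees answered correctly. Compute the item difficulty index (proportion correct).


Item difficulty p = number correct / total examinees
p = 71 / 202
p = 0.3515

0.3515


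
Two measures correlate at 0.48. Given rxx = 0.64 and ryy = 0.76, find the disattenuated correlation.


r_corrected = rxy / sqrt(rxx * ryy)
= 0.48 / sqrt(0.64 * 0.76)
= 0.48 / sqrt(0.4864)
= 0.48 / 0.697424
r_corrected = 0.6882

0.6882


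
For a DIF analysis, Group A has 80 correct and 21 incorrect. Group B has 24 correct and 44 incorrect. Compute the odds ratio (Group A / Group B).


Odds_A = 80/21 = 3.8095
Odds_B = 24/44 = 0.5455
OR = Odds_A / Odds_B = 3.8095 / 0.5455
Exactly, OR = (80 * 44) / (21 * 24) = 3520 / 504
OR = 6.9841

6.9841


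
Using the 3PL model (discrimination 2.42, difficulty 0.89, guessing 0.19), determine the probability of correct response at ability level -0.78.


logit = 2.42*(-0.78 - 0.89) = -4.0414
P* = 1/(1 + exp(--4.0414)) = 0.0173
P = 0.19 + (1 - 0.19) * 0.0173
P = 0.204

0.204


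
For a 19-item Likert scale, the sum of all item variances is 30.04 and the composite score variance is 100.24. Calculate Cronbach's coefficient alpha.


alpha = (k/(k-1)) * (1 - sum(si^2)/s_total^2)
= (19/18) * (1 - 30.04/100.24)
alpha = 0.7392

0.7392


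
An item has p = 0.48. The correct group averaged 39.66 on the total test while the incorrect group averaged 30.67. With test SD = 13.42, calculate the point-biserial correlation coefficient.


q = 1 - p = 0.52
rpb = ((M1 - M0) / SD) * sqrt(p * q)
rpb = ((39.66 - 30.67) / 13.42) * sqrt(0.48 * 0.52)
rpb = 0.3347

0.3347


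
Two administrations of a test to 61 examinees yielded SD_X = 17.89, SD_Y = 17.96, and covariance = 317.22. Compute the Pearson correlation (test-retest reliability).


r = cov(X,Y) / (SD_X * SD_Y)
r = 317.22 / (17.89 * 17.96)
r = 317.22 / 321.3044
r = 0.9873

0.9873


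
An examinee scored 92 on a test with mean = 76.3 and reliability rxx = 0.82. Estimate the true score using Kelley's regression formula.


T_est = rxx * X + (1 - rxx) * mean
T_est = 0.82 * 92 + 0.18 * 76.3
T_est = 75.44 + 13.734
T_est = 89.174

89.174


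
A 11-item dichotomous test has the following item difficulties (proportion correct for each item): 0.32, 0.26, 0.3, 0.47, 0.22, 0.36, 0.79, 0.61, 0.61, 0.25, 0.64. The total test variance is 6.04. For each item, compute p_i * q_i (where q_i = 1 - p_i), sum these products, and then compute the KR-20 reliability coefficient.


For each item, compute p_i * q_i:
  Item 1: 0.32 * 0.68 = 0.2176
  Item 2: 0.26 * 0.74 = 0.1924
  Item 3: 0.3 * 0.7 = 0.21
  Item 4: 0.47 * 0.53 = 0.2491
  Item 5: 0.22 * 0.78 = 0.1716
  Item 6: 0.36 * 0.64 = 0.2304
  Item 7: 0.79 * 0.21 = 0.1659
  Item 8: 0.61 * 0.39 = 0.2379
  Item 9: 0.61 * 0.39 = 0.2379
  Item 10: 0.25 * 0.75 = 0.1875
  Item 11: 0.64 * 0.36 = 0.2304
Sum(p_i * q_i) = 0.2176 + 0.1924 + 0.21 + 0.2491 + 0.1716 + 0.2304 + 0.1659 + 0.2379 + 0.2379 + 0.1875 + 0.2304 = 2.3307
KR-20 = (k/(k-1)) * (1 - Sum(p_i*q_i) / Var_total)
= (11/10) * (1 - 2.3307/6.04)
= 1.1 * 0.6141
KR-20 = 0.6755

0.6755


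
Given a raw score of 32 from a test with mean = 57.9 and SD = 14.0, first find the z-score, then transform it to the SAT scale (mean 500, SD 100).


z = (X - mean) / SD = (32 - 57.9) / 14.0
z = -25.9 / 14.0
z = -1.85
SAT-scale = SAT = 500 + 100z
Carry z at full precision (z = -25.9 / 14.0) into the conversion:
SAT-scale = 500 + 100 * (-25.9 / 14.0) = 500 + -2590 / 14.0
SAT-scale = 500 + -185.0
SAT-scale = 315.0

315.0


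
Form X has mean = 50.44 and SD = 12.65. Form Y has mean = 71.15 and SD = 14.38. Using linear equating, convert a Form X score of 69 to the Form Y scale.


slope = SD_Y / SD_X = 14.38 / 12.65 ~ 1.1368
intercept = mean_Y - slope * mean_X = 71.15 - (14.38 / 12.65) * 50.44 ~ 13.8119
Y = slope * X + intercept. To avoid rounding drift from the rounded slope/intercept, evaluate the equivalent form Y = mean_Y + SD_Y * (X - mean_X) / SD_X at full precision:
Y = 71.15 + 14.38 * (69 - 50.44) / 12.65
Y = 71.15 + 14.38 * 18.56 / 12.65
Y = 71.15 + 266.8928 / 12.65
Y = 71.15 + 21.0982
Y = 92.2482

92.2482


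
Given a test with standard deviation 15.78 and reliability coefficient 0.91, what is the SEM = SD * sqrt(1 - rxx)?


SEM = SD * sqrt(1 - rxx)
SEM = 15.78 * sqrt(1 - 0.91)
SEM = 15.78 * sqrt(0.09) = 15.78 * 0.3
SEM = 4.734

4.734


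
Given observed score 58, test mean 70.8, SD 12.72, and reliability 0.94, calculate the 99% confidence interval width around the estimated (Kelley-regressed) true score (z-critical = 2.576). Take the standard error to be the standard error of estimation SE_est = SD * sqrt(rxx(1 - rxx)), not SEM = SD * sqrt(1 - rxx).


True score estimate = 0.94*58 + 0.06*70.8 = 58.768
SE_est = SD * sqrt(rxx * (1 - rxx)) = 12.72 * sqrt(0.94 * 0.06) = 12.72 * sqrt(0.0564) = 3.020833
CI = T_est +/- z * SE_est, so width = 2 * z * SE_est = 2 * 2.576 * 3.020833
Width = 15.5633

15.5633


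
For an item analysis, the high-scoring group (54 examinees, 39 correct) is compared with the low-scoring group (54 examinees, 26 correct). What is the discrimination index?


p_upper = 39/54 = 0.7222
p_lower = 26/54 = 0.4815
D = 0.7222 - 0.4815 = 0.2407

0.2407


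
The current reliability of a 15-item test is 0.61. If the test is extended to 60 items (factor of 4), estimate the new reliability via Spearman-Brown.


r_new = (n * rxx) / (1 + (n-1) * rxx)
r_new = (4 * 0.61) / (1 + 3 * 0.61)
r_new = 2.44 / 2.83
r_new = 0.8622

0.8622


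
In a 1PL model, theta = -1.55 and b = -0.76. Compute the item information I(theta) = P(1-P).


P = 1/(1+exp(-(-1.55--0.76))) = 0.3122
I = P*(1-P) = 0.3122 * 0.6878
I = 0.2147

0.2147


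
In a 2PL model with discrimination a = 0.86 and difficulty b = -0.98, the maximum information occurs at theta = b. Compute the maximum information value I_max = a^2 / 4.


For 2PL, max info at theta = b = -0.98
I_max = a^2 / 4 = 0.86^2 / 4
= 0.7396 / 4
I_max = 0.1849

0.1849


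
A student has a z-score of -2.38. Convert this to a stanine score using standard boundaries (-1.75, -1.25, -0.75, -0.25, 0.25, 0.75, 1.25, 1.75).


Stanine boundaries: [-1.75, -1.25, -0.75, -0.25, 0.25, 0.75, 1.25, 1.75]
z = -2.38
Check each boundary:
  z < -1.75
  z < -1.25
  z < -0.75
  z < -0.25
  z < 0.25
  z < 0.75
  z < 1.25
  z < 1.75
Highest qualifying boundary gives stanine = 1

1


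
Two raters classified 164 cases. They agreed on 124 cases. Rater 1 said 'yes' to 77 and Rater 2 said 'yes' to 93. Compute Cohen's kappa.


P_o = 124/164 = 0.756098
P_e = (77*93 + 87*71) / 26896 = 0.49591
kappa = (P_o - P_e) / (1 - P_e)
kappa = (0.756098 - 0.49591) / (1 - 0.49591)
kappa = 0.5162

0.5162


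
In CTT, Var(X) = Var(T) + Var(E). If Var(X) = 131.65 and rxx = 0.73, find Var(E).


var_true = rxx * var_obs = 0.73 * 131.65 = 96.1045
var_error = var_obs - var_true
var_error = 131.65 - 96.1045
var_error = 35.5455

35.5455


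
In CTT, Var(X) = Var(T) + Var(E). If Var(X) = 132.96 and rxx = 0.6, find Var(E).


var_true = rxx * var_obs = 0.6 * 132.96 = 79.776
var_error = var_obs - var_true
var_error = 132.96 - 79.776
var_error = 53.184

53.184


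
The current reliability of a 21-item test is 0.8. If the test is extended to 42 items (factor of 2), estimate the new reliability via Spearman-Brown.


r_new = (n * rxx) / (1 + (n-1) * rxx)
r_new = (2 * 0.8) / (1 + 1 * 0.8)
r_new = 1.6 / 1.8
r_new = 0.8889

0.8889


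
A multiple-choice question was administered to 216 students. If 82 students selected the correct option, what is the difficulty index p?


Item difficulty p = number correct / total examinees
p = 82 / 216
p = 0.3796

0.3796


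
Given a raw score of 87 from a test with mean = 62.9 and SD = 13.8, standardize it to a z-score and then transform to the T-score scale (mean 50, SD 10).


z = (X - mean) / SD = (87 - 62.9) / 13.8
z = 24.1 / 13.8
z = 1.7464
T-score = T = 50 + 10z
Carry z at full precision (z = 24.1 / 13.8) into the conversion:
T-score = 50 + 10 * (24.1 / 13.8) = 50 + 241 / 13.8
T-score = 50 + 17.4638
T-score = 67.4638

67.4638


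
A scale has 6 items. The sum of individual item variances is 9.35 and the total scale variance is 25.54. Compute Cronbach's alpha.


alpha = (k/(k-1)) * (1 - sum(si^2)/s_total^2)
= (6/5) * (1 - 9.35/25.54)
alpha = 0.7607

0.7607


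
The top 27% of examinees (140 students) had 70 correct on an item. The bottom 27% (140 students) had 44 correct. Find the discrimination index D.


p_upper = 70/140 = 0.5
p_lower = 44/140 = 0.3143
D = 0.5 - 0.3143 = 0.1857

0.1857


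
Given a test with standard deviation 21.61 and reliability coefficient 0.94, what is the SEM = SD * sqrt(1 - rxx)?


SEM = SD * sqrt(1 - rxx)
SEM = 21.61 * sqrt(1 - 0.94)
SEM = 21.61 * sqrt(0.06) = 21.61 * 0.244949
SEM = 5.2933

5.2933


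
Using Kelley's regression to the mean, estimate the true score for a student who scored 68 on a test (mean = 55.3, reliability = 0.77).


T_est = rxx * X + (1 - rxx) * mean
T_est = 0.77 * 68 + 0.23 * 55.3
T_est = 52.36 + 12.719
T_est = 65.079

65.079


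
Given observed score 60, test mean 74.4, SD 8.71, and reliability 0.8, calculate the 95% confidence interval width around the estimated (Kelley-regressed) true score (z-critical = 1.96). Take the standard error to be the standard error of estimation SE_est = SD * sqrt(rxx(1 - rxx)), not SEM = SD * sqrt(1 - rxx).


True score estimate = 0.8*60 + 0.2*74.4 = 62.88
SE_est = SD * sqrt(rxx * (1 - rxx)) = 8.71 * sqrt(0.8 * 0.2) = 8.71 * sqrt(0.16) = 3.484
CI = T_est +/- z * SE_est, so width = 2 * z * SE_est = 2 * 1.96 * 3.484
Width = 13.6573

13.6573


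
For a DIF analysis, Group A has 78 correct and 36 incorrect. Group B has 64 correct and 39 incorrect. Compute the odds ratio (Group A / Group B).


Odds_A = 78/36 = 2.1667
Odds_B = 64/39 = 1.641
OR = Odds_A / Odds_B = 2.1667 / 1.641
Exactly, OR = (78 * 39) / (36 * 64) = 3042 / 2304
OR = 1.3203

1.3203


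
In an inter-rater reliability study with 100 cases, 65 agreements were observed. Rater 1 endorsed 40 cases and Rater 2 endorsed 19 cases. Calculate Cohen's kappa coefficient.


P_o = 65/100 = 0.65
P_e = (40*19 + 60*81) / 10000 = 0.562
kappa = (P_o - P_e) / (1 - P_e)
kappa = (0.65 - 0.562) / (1 - 0.562)
kappa = 0.2009

0.2009


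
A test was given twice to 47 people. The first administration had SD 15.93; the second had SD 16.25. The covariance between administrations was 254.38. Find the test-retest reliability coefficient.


r = cov(X,Y) / (SD_X * SD_Y)
r = 254.38 / (15.93 * 16.25)
r = 254.38 / 258.8625
r = 0.9827

0.9827


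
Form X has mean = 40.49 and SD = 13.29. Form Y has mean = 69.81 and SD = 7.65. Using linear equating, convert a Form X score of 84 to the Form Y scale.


slope = SD_Y / SD_X = 7.65 / 13.29 ~ 0.5756
intercept = mean_Y - slope * mean_X = 69.81 - (7.65 / 13.29) * 40.49 ~ 46.5031
Y = slope * X + intercept. To avoid rounding drift from the rounded slope/intercept, evaluate the equivalent form Y = mean_Y + SD_Y * (X - mean_X) / SD_X at full precision:
Y = 69.81 + 7.65 * (84 - 40.49) / 13.29
Y = 69.81 + 7.65 * 43.51 / 13.29
Y = 69.81 + 332.8515 / 13.29
Y = 69.81 + 25.0453
Y = 94.8553

94.8553


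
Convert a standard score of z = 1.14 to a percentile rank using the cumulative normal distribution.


CDF(z) = 0.5 * (1 + erf(z/sqrt(2)))
erf(0.8061) = 0.7457
CDF = 0.8729
Percentile rank = 0.8729 * 100 = 87.29

87.29


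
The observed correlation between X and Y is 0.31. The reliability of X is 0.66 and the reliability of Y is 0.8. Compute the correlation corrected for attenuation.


r_corrected = rxy / sqrt(rxx * ryy)
= 0.31 / sqrt(0.66 * 0.8)
= 0.31 / sqrt(0.528)
= 0.31 / 0.726636
r_corrected = 0.4266

0.4266


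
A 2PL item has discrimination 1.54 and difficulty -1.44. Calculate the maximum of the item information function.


For 2PL, max info at theta = b = -1.44
I_max = a^2 / 4 = 1.54^2 / 4
= 2.3716 / 4
I_max = 0.5929

0.5929


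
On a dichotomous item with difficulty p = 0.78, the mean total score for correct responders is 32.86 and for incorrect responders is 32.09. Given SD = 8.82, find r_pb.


q = 1 - p = 0.22
rpb = ((M1 - M0) / SD) * sqrt(p * q)
rpb = ((32.86 - 32.09) / 8.82) * sqrt(0.78 * 0.22)
rpb = 0.0362

0.0362


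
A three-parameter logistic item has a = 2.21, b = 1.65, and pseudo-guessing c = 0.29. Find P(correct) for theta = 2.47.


logit = 2.21*(2.47 - 1.65) = 1.8122
P* = 1/(1 + exp(-1.8122)) = 0.8596
P = 0.29 + (1 - 0.29) * 0.8596
P = 0.9003

0.9003


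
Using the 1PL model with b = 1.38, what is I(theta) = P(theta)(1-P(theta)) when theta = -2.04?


P = 1/(1+exp(-(-2.04-1.38))) = 0.0317
I = P*(1-P) = 0.0317 * 0.9683
I = 0.0307

0.0307


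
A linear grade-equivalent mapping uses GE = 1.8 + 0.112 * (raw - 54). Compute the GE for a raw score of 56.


raw - median = 56 - 54 = 2
slope * diff = 0.112 * 2 = 0.224
GE = 1.8 + 0.224
GE = 2.024

2.024


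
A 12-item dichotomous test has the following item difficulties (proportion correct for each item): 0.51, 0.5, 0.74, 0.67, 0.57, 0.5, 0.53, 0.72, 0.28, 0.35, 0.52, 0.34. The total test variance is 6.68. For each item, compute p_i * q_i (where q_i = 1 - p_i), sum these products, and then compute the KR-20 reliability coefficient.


For each item, compute p_i * q_i:
  Item 1: 0.51 * 0.49 = 0.2499
  Item 2: 0.5 * 0.5 = 0.25
  Item 3: 0.74 * 0.26 = 0.1924
  Item 4: 0.67 * 0.33 = 0.2211
  Item 5: 0.57 * 0.43 = 0.2451
  Item 6: 0.5 * 0.5 = 0.25
  Item 7: 0.53 * 0.47 = 0.2491
  Item 8: 0.72 * 0.28 = 0.2016
  Item 9: 0.28 * 0.72 = 0.2016
  Item 10: 0.35 * 0.65 = 0.2275
  Item 11: 0.52 * 0.48 = 0.2496
  Item 12: 0.34 * 0.66 = 0.2244
Sum(p_i * q_i) = 0.2499 + 0.25 + 0.1924 + 0.2211 + 0.2451 + 0.25 + 0.2491 + 0.2016 + 0.2016 + 0.2275 + 0.2496 + 0.2244 = 2.7623
KR-20 = (k/(k-1)) * (1 - Sum(p_i*q_i) / Var_total)
= (12/11) * (1 - 2.7623/6.68)
= 1.0909 * 0.5865
KR-20 = 0.6398

0.6398
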